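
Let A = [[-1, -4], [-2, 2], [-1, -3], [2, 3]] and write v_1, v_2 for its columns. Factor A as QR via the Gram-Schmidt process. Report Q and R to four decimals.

v_1 = (-1, -2, -1, 2); ‖v_1‖ = 3.1623, so e_1 = (-0.3162, -0.6325, -0.3162, 0.6325).
e_1·v_2 = (-0.3162)·(-4) + (-0.6325)·2 + (-0.3162)·(-3) + 0.6325·3 = 2.8460.
u_2 = v_2 − 2.8460·e_1 = (-3.1000, 3.8000, -2.1000, 1.2000).
‖u_2‖ = 5.4681, so e_2 = (-0.5669, 0.6949, -0.3840, 0.2195).

Q = [[-0.3162, -0.5669], [-0.6325, 0.6949], [-0.3162, -0.3840], [0.6325, 0.2195]], R = [[3.1623, 2.8460], [0.0000, 5.4681]]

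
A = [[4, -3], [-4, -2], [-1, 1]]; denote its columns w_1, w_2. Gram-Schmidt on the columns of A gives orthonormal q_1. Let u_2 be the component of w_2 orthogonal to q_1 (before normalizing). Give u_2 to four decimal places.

u_2 = (-2.3939, -2.6061, 0.8485)

w_1 = (4, -4, -1); ‖w_1‖ = 5.7446, so q_1 = (0.6963, -0.6963, -0.1741).
q_1·w_2 = 0.6963·(-3) + (-0.6963)·(-2) + (-0.1741)·1 = -0.8704.
u_2 = w_2 + 0.8704·q_1 = (-2.3939, -2.6061, 0.8485).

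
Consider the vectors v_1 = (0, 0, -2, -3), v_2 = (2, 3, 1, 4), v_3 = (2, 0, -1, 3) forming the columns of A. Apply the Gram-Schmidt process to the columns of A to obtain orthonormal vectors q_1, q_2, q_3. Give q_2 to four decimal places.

v_1 = (0, 0, -2, -3); ‖v_1‖ = 3.6056, so q_1 = (0.0000, 0.0000, -0.5547, -0.8321).
q_1·v_2 = 0.0000·2 + 0.0000·3 + (-0.5547)·1 + (-0.8321)·4 = -3.8829.
u_2 = v_2 + 3.8829·q_1 = (2.0000, 3.0000, -1.1538, 0.7692).
‖u_2‖ = 3.8630, so q_2 = (0.5177, 0.7766, -0.2987, 0.1991).

q_2 = (0.5177, 0.7766, -0.2987, 0.1991)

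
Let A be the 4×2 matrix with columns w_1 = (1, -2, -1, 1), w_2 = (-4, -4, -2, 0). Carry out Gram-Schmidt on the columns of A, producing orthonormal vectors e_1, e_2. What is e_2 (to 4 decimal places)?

w_1 = (1, -2, -1, 1); ‖w_1‖ = 2.6458, so e_1 = (0.3780, -0.7559, -0.3780, 0.3780).
e_1·w_2 = 0.3780·(-4) + (-0.7559)·(-4) + (-0.3780)·(-2) + 0.3780·0 = 2.2678.
u_2 = w_2 − 2.2678·e_1 = (-4.8571, -2.2857, -1.1429, -0.8571).
‖u_2‖ = 5.5549, so e_2 = (-0.8744, -0.4115, -0.2057, -0.1543).

e_2 = (-0.8744, -0.4115, -0.2057, -0.1543)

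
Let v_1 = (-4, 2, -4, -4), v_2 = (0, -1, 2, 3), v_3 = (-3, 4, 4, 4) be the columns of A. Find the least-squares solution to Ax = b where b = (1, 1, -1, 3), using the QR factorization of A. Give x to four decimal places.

v_1 = (-4, 2, -4, -4); ‖v_1‖ = 7.2111, so e_1 = (-0.5547, 0.2774, -0.5547, -0.5547).
e_1·v_2 = (-0.5547)·0 + 0.2774·(-1) + (-0.5547)·2 + (-0.5547)·3 = -3.0509.
u_2 = v_2 + 3.0509·e_1 = (-1.6923, -0.1538, 0.3077, 1.3077).
‖u_2‖ = 2.1662, so e_2 = (-0.7812, -0.0710, 0.1420, 0.6037).
e_1·v_3 = (-0.5547)·(-3) + 0.2774·4 + (-0.5547)·4 + (-0.5547)·4 = -1.6641; e_2·v_3 = (-0.7812)·(-3) + (-0.0710)·4 + 0.1420·4 + 0.6037·4 = 5.0426.
u_3 = v_3 + 1.6641·e_1 − 5.0426·e_2 = (0.0164, 4.8197, 2.3607, 0.0328).
‖u_3‖ = 5.3669, so e_3 = (0.0031, 0.8980, 0.4399, 0.0061).
Qᵀb = (-1.3868, 0.8168, 0.4796).
Back-substitute: x_3 = 0.4796/5.3669 = 0.0894.
x_2 = (0.8168 − 5.0426·0.0894)/2.1662 = 0.1690.
x_1 = (-1.3868 + 3.0509·0.1690 + 1.6641·0.0894)/7.2111 = -0.1002.

x = (-0.1002, 0.1690, 0.0894)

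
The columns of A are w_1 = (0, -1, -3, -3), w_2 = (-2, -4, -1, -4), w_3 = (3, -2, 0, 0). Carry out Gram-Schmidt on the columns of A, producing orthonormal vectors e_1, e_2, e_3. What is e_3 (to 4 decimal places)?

e_1 = w_1/‖w_1‖ = (0, -1, -3, -3)/4.3589 = (0.0000, -0.2294, -0.6882, -0.6882).
r_{12} = e_1·w_2 = 4.3589.
u_2 = w_2 − 4.3589·e_1 = (-2.0000, -3.0000, 2.0000, -1.0000).
‖u_2‖ = 4.2426, so e_2 = (-0.4714, -0.7071, 0.4714, -0.2357).
r_{13} = e_1·w_3 = 0.4588; r_{23} = e_2·w_3 = 0.0000.
u_3 = w_3 − 0.4588·e_1 + 0.0000·e_2 = (3.0000, -1.8947, 0.3158, 0.3158).
‖u_3‖ = 3.5762, so e_3 = (0.8389, -0.5298, 0.0883, 0.0883).

e_3 = (0.8389, -0.5298, 0.0883, 0.0883)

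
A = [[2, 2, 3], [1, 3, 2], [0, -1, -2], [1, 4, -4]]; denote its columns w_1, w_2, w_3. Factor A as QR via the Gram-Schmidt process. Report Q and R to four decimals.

w_1 = (2, 1, 0, 1); ‖w_1‖ = 2.4495, so e_1 = (0.8165, 0.4082, 0.0000, 0.4082).
e_1·w_2 = 0.8165·2 + 0.4082·3 + 0.0000·(-1) + 0.4082·4 = 4.4907.
u_2 = w_2 − 4.4907·e_1 = (-1.6667, 1.1667, -1.0000, 2.1667).
‖u_2‖ = 3.1358, so e_2 = (-0.5315, 0.3720, -0.3189, 0.6909).
e_1·w_3 = 0.8165·3 + 0.4082·2 + 0.0000·(-2) + 0.4082·(-4) = 1.6330; e_2·w_3 = (-0.5315)·3 + 0.3720·2 + (-0.3189)·(-2) + 0.6909·(-4) = -2.9764.
u_3 = w_3 − 1.6330·e_1 + 2.9764·e_2 = (0.0847, 2.4407, -2.9492, -2.6102).
‖u_3‖ = 4.6341, so e_3 = (0.0183, 0.5267, -0.6364, -0.5633).

Q = [[0.8165, -0.5315, 0.0183], [0.4082, 0.3720, 0.5267], [0.0000, -0.3189, -0.6364], [0.4082, 0.6909, -0.5633]], R = [[2.4495, 4.4907, 1.6330], [0.0000, 3.1358, -2.9764], [0.0000, 0.0000, 4.6341]]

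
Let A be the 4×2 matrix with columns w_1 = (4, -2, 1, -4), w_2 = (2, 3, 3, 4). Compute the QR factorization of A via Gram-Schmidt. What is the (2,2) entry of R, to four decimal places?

e_1 = w_1/‖w_1‖ = (4, -2, 1, -4)/6.0828 = (0.6576, -0.3288, 0.1644, -0.6576).
r_{12} = e_1·w_2 = -1.8084.
u_2 = w_2 + 1.8084·e_1 = (3.1892, 2.4054, 3.2973, 2.8108).
r_{22} = ‖u_2‖ = 5.8932.

r_{22} = 5.8932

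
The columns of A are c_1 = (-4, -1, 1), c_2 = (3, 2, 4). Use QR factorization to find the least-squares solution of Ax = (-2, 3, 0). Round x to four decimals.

x = (0.3436, 0.1185)

c_1 = (-4, -1, 1); ‖c_1‖ = 4.2426, so e_1 = (-0.9428, -0.2357, 0.2357).
e_1·c_2 = (-0.9428)·3 + (-0.2357)·2 + 0.2357·4 = -2.3570.
u_2 = c_2 + 2.3570·e_1 = (0.7778, 1.4444, 4.5556).
‖u_2‖ = 4.8419, so e_2 = (0.1606, 0.2983, 0.9409).
Qᵀb = (1.1785, 0.5737).
Back-substitute: x_2 = 0.5737/4.8419 = 0.1185.
x_1 = (1.1785 + 2.3570·0.1185)/4.2426 = 0.3436.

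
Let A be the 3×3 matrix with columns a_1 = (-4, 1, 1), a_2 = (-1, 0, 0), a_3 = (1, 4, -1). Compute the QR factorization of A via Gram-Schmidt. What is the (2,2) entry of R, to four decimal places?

a_1 = (-4, 1, 1); ‖a_1‖ = 4.2426, so q_1 = (-0.9428, 0.2357, 0.2357).
q_1·a_2 = (-0.9428)·(-1) + 0.2357·0 + 0.2357·0 = 0.9428.
u_2 = a_2 − 0.9428·q_1 = (-0.1111, -0.2222, -0.2222).
r_{22} = ‖u_2‖ = 0.3333.

r_{22} = 0.3333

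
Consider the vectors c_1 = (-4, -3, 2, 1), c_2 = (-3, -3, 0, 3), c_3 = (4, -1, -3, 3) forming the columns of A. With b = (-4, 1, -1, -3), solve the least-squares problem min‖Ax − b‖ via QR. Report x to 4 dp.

x = (-1.8592, 1.6526, -1.5070)

q_1 = c_1/‖c_1‖ = (-4, -3, 2, 1)/5.4772 = (-0.7303, -0.5477, 0.3651, 0.1826).
r_{12} = q_1·c_2 = 4.3818.
u_2 = c_2 − 4.3818·q_1 = (0.2000, -0.6000, -1.6000, 2.2000).
‖u_2‖ = 2.7928, so q_2 = (0.0716, -0.2148, -0.5729, 0.7877).
r_{13} = q_1·c_3 = -2.9212; r_{23} = q_2·c_3 = 4.5831.
u_3 = c_3 + 2.9212·q_1 − 4.5831·q_2 = (1.5385, -1.6154, 0.6923, -0.0769).
‖u_3‖ = 2.3370, so q_3 = (0.6583, -0.6912, 0.2962, -0.0329).
Qᵀb = (1.4606, -2.2916, -3.5219).
Back-substitute: x_3 = -3.5219/2.3370 = -1.5070.
x_2 = (-2.2916 − 4.5831·(-1.5070))/2.7928 = 1.6526.
x_1 = (1.4606 − 4.3818·1.6526 + 2.9212·(-1.5070))/5.4772 = -1.8592.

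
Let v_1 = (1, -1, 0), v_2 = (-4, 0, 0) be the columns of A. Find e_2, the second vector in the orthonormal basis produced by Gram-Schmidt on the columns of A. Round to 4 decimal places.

e_2 = (-0.7071, -0.7071, 0.0000)

e_1 = v_1/‖v_1‖ = (1, -1, 0)/1.4142 = (0.7071, -0.7071, 0.0000).
r_{12} = e_1·v_2 = -2.8284.
u_2 = v_2 + 2.8284·e_1 = (-2.0000, -2.0000, 0.0000).
‖u_2‖ = 2.8284, so e_2 = (-0.7071, -0.7071, 0.0000).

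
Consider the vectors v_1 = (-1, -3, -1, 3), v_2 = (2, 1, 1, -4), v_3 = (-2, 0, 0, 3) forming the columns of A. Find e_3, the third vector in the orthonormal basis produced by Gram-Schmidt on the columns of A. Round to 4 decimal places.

e_1 = v_1/‖v_1‖ = (-1, -3, -1, 3)/4.4721 = (-0.2236, -0.6708, -0.2236, 0.6708).
r_{12} = e_1·v_2 = -4.0249.
u_2 = v_2 + 4.0249·e_1 = (1.1000, -1.7000, 0.1000, -1.3000).
‖u_2‖ = 2.4083, so e_2 = (0.4568, -0.7059, 0.0415, -0.5398).
r_{13} = e_1·v_3 = 2.4597; r_{23} = e_2·v_3 = -2.5329.
u_3 = v_3 − 2.4597·e_1 + 2.5329·e_2 = (-0.2931, -0.1379, 0.6552, -0.0172).
‖u_3‖ = 0.7311, so e_3 = (-0.4009, -0.1887, 0.8962, -0.0236).

e_3 = (-0.4009, -0.1887, 0.8962, -0.0236)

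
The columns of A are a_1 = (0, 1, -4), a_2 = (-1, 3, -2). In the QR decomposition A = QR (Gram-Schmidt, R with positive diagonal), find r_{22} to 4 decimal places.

r_{22} = 2.6234

a_1 = (0, 1, -4); ‖a_1‖ = 4.1231, so q_1 = (0.0000, 0.2425, -0.9701).
q_1·a_2 = 0.0000·(-1) + 0.2425·3 + (-0.9701)·(-2) = 2.6679.
u_2 = a_2 − 2.6679·q_1 = (-1.0000, 2.3529, 0.5882).
r_{22} = ‖u_2‖ = 2.6234.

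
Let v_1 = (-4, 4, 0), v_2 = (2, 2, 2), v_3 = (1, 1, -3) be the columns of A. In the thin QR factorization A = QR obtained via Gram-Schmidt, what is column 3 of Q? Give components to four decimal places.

q_1 = v_1/‖v_1‖ = (-4, 4, 0)/5.6569 = (-0.7071, 0.7071, 0.0000).
r_{12} = q_1·v_2 = 0.0000.
u_2 = v_2 + 0.0000·q_1 = (2.0000, 2.0000, 2.0000).
‖u_2‖ = 3.4641, so q_2 = (0.5774, 0.5774, 0.5774).
r_{13} = q_1·v_3 = 0.0000; r_{23} = q_2·v_3 = -0.5774.
u_3 = v_3 + 0.0000·q_1 + 0.5774·q_2 = (1.3333, 1.3333, -2.6667).
‖u_3‖ = 3.2660, so q_3 = (0.4082, 0.4082, -0.8165).

q_3 = (0.4082, 0.4082, -0.8165)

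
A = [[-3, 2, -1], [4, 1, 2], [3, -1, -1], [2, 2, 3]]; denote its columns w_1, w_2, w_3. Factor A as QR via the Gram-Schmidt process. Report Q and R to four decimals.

w_1 = (-3, 4, 3, 2); ‖w_1‖ = 6.1644, so e_1 = (-0.4867, 0.6489, 0.4867, 0.3244).
e_1·w_2 = (-0.4867)·2 + 0.6489·1 + 0.4867·(-1) + 0.3244·2 = -0.1622.
u_2 = w_2 + 0.1622·e_1 = (1.9211, 1.1053, -0.9211, 2.0526).
‖u_2‖ = 3.1581, so e_2 = (0.6083, 0.3500, -0.2916, 0.6500).
e_1·w_3 = (-0.4867)·(-1) + 0.6489·2 + 0.4867·(-1) + 0.3244·3 = 2.2711; e_2·w_3 = 0.6083·(-1) + 0.3500·2 + (-0.2916)·(-1) + 0.6500·3 = 2.3332.
u_3 = w_3 − 2.2711·e_1 − 2.3332·e_2 = (-1.3140, -0.2902, -1.4248, 0.7467).
‖u_3‖ = 2.0972, so e_3 = (-0.6265, -0.1384, -0.6794, 0.3560).

Q = [[-0.4867, 0.6083, -0.6265], [0.6489, 0.3500, -0.1384], [0.4867, -0.2916, -0.6794], [0.3244, 0.6500, 0.3560]], R = [[6.1644, -0.1622, 2.2711], [0.0000, 3.1581, 2.3332], [0.0000, 0.0000, 2.0972]]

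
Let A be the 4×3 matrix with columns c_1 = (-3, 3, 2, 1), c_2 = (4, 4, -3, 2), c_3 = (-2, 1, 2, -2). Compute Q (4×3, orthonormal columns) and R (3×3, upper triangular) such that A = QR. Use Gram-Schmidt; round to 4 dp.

e_1 = c_1/‖c_1‖ = (-3, 3, 2, 1)/4.7958 = (-0.6255, 0.6255, 0.4170, 0.2085).
r_{12} = e_1·c_2 = -0.8341.
u_2 = c_2 + 0.8341·e_1 = (3.4783, 4.5217, -2.6522, 2.1739).
‖u_2‖ = 6.6562, so e_2 = (0.5226, 0.6793, -0.3985, 0.3266).
r_{13} = e_1·c_3 = 2.2937; r_{23} = e_2·c_3 = -1.8159.
u_3 = c_3 − 2.2937·e_1 + 1.8159·e_2 = (0.3837, 0.7988, 0.3199, -1.8852).
‖u_3‖ = 2.1075, so e_3 = (0.1821, 0.3790, 0.1518, -0.8945).

Q = [[-0.6255, 0.5226, 0.1821], [0.6255, 0.6793, 0.3790], [0.4170, -0.3985, 0.1518], [0.2085, 0.3266, -0.8945]], R = [[4.7958, -0.8341, 2.2937], [0.0000, 6.6562, -1.8159], [0.0000, 0.0000, 2.1075]]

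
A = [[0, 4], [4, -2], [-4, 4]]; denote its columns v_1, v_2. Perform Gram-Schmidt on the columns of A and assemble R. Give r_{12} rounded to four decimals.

q_1 = v_1/‖v_1‖ = (0, 4, -4)/5.6569 = (0.0000, 0.7071, -0.7071).
r_{12} = q_1·v_2 = -4.2426.

r_{12} = -4.2426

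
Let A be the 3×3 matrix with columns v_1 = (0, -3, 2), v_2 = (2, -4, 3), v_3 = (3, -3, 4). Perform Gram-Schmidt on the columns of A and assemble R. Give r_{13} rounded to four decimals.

e_1 = v_1/‖v_1‖ = (0, -3, 2)/3.6056 = (0.0000, -0.8321, 0.5547).
r_{13} = e_1·v_3 = 4.7150.

r_{13} = 4.7150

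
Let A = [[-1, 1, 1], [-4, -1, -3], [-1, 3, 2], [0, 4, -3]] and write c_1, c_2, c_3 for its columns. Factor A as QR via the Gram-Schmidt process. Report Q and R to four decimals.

Q = [[-0.2357, 0.1925, 0.3674], [-0.9428, -0.1925, -0.2507], [-0.2357, 0.5774, 0.6355], [0.0000, 0.7698, -0.6311]], R = [[4.2426, 0.0000, 2.1213], [0.0000, 5.1962, -0.3849], [0.0000, 0.0000, 4.2839]]

c_1 = (-1, -4, -1, 0); ‖c_1‖ = 4.2426, so e_1 = (-0.2357, -0.9428, -0.2357, 0.0000).
e_1·c_2 = (-0.2357)·1 + (-0.9428)·(-1) + (-0.2357)·3 + 0.0000·4 = 0.0000.
u_2 = c_2 + 0.0000·e_1 = (1.0000, -1.0000, 3.0000, 4.0000).
‖u_2‖ = 5.1962, so e_2 = (0.1925, -0.1925, 0.5774, 0.7698).
e_1·c_3 = (-0.2357)·1 + (-0.9428)·(-3) + (-0.2357)·2 + 0.0000·(-3) = 2.1213; e_2·c_3 = 0.1925·1 + (-0.1925)·(-3) + 0.5774·2 + 0.7698·(-3) = -0.3849.
u_3 = c_3 − 2.1213·e_1 + 0.3849·e_2 = (1.5741, -1.0741, 2.7222, -2.7037).
‖u_3‖ = 4.2839, so e_3 = (0.3674, -0.2507, 0.6355, -0.6311).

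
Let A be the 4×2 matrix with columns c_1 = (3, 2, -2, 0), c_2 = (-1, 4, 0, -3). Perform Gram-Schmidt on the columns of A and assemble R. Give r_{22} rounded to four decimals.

r_{22} = 4.9527

c_1 = (3, 2, -2, 0); ‖c_1‖ = 4.1231, so e_1 = (0.7276, 0.4851, -0.4851, 0.0000).
e_1·c_2 = 0.7276·(-1) + 0.4851·4 + (-0.4851)·0 + 0.0000·(-3) = 1.2127.
u_2 = c_2 − 1.2127·e_1 = (-1.8824, 3.4118, 0.5882, -3.0000).
r_{22} = ‖u_2‖ = 4.9527.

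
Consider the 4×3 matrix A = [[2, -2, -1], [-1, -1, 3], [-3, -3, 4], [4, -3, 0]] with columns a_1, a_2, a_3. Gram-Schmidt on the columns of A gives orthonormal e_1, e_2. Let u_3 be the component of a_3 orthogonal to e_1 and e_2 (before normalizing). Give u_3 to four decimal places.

a_1 = (2, -1, -3, 4); ‖a_1‖ = 5.4772, so e_1 = (0.3651, -0.1826, -0.5477, 0.7303).
e_1·a_2 = 0.3651·(-2) + (-0.1826)·(-1) + (-0.5477)·(-3) + 0.7303·(-3) = -1.0954.
u_2 = a_2 + 1.0954·e_1 = (-1.6000, -1.2000, -3.6000, -2.2000).
‖u_2‖ = 4.6690, so e_2 = (-0.3427, -0.2570, -0.7710, -0.4712).
e_1·a_3 = 0.3651·(-1) + (-0.1826)·3 + (-0.5477)·4 + 0.7303·0 = -3.1038; e_2·a_3 = (-0.3427)·(-1) + (-0.2570)·3 + (-0.7710)·4 + (-0.4712)·0 = -3.5125.
u_3 = a_3 + 3.1038·e_1 + 3.5125·e_2 = (-1.0703, 1.5306, -0.4083, 0.6116).

u_3 = (-1.0703, 1.5306, -0.4083, 0.6116)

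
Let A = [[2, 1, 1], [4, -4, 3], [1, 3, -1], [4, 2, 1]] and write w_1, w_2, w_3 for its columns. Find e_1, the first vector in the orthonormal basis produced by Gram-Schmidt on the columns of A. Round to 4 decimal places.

e_1 = w_1/‖w_1‖ = (2, 4, 1, 4)/6.0828 = (0.3288, 0.6576, 0.1644, 0.6576).

e_1 = (0.3288, 0.6576, 0.1644, 0.6576)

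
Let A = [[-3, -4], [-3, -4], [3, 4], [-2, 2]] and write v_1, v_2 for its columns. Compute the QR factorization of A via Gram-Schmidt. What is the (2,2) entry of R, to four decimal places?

v_1 = (-3, -3, 3, -2); ‖v_1‖ = 5.5678, so e_1 = (-0.5388, -0.5388, 0.5388, -0.3592).
e_1·v_2 = (-0.5388)·(-4) + (-0.5388)·(-4) + 0.5388·4 + (-0.3592)·2 = 5.7474.
u_2 = v_2 − 5.7474·e_1 = (-0.9032, -0.9032, 0.9032, 4.0645).
r_{22} = ‖u_2‖ = 4.3552.

r_{22} = 4.3552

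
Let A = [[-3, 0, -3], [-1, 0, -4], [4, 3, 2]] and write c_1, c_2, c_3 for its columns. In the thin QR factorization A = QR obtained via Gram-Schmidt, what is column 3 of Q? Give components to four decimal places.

c_1 = (-3, -1, 4); ‖c_1‖ = 5.0990, so e_1 = (-0.5883, -0.1961, 0.7845).
e_1·c_2 = (-0.5883)·0 + (-0.1961)·0 + 0.7845·3 = 2.3534.
u_2 = c_2 − 2.3534·e_1 = (1.3846, 0.4615, 1.1538).
‖u_2‖ = 1.8605, so e_2 = (0.7442, 0.2481, 0.6202).
e_1·c_3 = (-0.5883)·(-3) + (-0.1961)·(-4) + 0.7845·2 = 4.1184; e_2·c_3 = 0.7442·(-3) + 0.2481·(-4) + 0.6202·2 = -1.9846.
u_3 = c_3 − 4.1184·e_1 + 1.9846·e_2 = (0.9000, -2.7000, 0.0000).
‖u_3‖ = 2.8460, so e_3 = (0.3162, -0.9487, 0.0000).

e_3 = (0.3162, -0.9487, 0.0000)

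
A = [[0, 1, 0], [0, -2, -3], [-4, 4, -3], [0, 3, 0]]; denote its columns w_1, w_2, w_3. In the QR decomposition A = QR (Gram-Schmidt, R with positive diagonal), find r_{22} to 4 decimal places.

q_1 = w_1/‖w_1‖ = (0, 0, -4, 0)/4.0000 = (0.0000, 0.0000, -1.0000, 0.0000).
r_{12} = q_1·w_2 = -4.0000.
u_2 = w_2 + 4.0000·q_1 = (1.0000, -2.0000, 0.0000, 3.0000).
r_{22} = ‖u_2‖ = 3.7417.

r_{22} = 3.7417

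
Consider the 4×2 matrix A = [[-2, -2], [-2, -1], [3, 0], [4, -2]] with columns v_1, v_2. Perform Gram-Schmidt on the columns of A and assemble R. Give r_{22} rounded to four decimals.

e_1 = v_1/‖v_1‖ = (-2, -2, 3, 4)/5.7446 = (-0.3482, -0.3482, 0.5222, 0.6963).
r_{12} = e_1·v_2 = -0.3482.
u_2 = v_2 + 0.3482·e_1 = (-2.1212, -1.1212, 0.1818, -1.7576).
r_{22} = ‖u_2‖ = 2.9797.

r_{22} = 2.9797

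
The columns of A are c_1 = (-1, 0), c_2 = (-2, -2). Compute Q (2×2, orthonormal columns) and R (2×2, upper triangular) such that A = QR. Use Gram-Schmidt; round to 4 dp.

c_1 = (-1, 0); ‖c_1‖ = 1.0000, so e_1 = (-1.0000, 0.0000).
e_1·c_2 = (-1.0000)·(-2) + 0.0000·(-2) = 2.0000.
u_2 = c_2 − 2.0000·e_1 = (0.0000, -2.0000).
‖u_2‖ = 2.0000, so e_2 = (0.0000, -1.0000).

Q = [[-1.0000, 0.0000], [0.0000, -1.0000]], R = [[1.0000, 2.0000], [0.0000, 2.0000]]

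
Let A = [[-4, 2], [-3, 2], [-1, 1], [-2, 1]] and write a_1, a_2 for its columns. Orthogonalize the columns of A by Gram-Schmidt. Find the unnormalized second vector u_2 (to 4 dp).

e_1 = a_1/‖a_1‖ = (-4, -3, -1, -2)/5.4772 = (-0.7303, -0.5477, -0.1826, -0.3651).
r_{12} = e_1·a_2 = -3.1038.
u_2 = a_2 + 3.1038·e_1 = (-0.2667, 0.3000, 0.4333, -0.1333).

u_2 = (-0.2667, 0.3000, 0.4333, -0.1333)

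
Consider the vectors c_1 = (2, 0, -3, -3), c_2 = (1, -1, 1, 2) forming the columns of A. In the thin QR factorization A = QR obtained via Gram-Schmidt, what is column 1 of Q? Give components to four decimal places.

c_1 = (2, 0, -3, -3); ‖c_1‖ = 4.6904, so e_1 = (0.4264, 0.0000, -0.6396, -0.6396).

e_1 = (0.4264, 0.0000, -0.6396, -0.6396)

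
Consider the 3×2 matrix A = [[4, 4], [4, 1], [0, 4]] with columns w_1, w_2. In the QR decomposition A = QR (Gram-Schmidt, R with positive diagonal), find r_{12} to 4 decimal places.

w_1 = (4, 4, 0); ‖w_1‖ = 5.6569, so q_1 = (0.7071, 0.7071, 0.0000).
r_{12} = q_1·w_2 = 3.5355.

r_{12} = 3.5355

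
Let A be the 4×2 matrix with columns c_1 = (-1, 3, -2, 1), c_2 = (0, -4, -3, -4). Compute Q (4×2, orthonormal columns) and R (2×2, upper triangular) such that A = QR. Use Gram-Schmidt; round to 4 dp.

Q = [[-0.2582, -0.1138], [0.7746, -0.3413], [-0.5164, -0.7395], [0.2582, -0.5689]], R = [[3.8730, -2.5820], [0.0000, 5.8595]]

e_1 = c_1/‖c_1‖ = (-1, 3, -2, 1)/3.8730 = (-0.2582, 0.7746, -0.5164, 0.2582).
r_{12} = e_1·c_2 = -2.5820.
u_2 = c_2 + 2.5820·e_1 = (-0.6667, -2.0000, -4.3333, -3.3333).
‖u_2‖ = 5.8595, so e_2 = (-0.1138, -0.3413, -0.7395, -0.5689).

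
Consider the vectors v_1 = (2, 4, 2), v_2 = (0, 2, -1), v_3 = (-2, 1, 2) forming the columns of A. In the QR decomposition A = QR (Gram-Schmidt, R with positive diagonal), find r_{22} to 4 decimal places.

r_{22} = 1.8708

v_1 = (2, 4, 2); ‖v_1‖ = 4.8990, so e_1 = (0.4082, 0.8165, 0.4082).
e_1·v_2 = 0.4082·0 + 0.8165·2 + 0.4082·(-1) = 1.2247.
u_2 = v_2 − 1.2247·e_1 = (-0.5000, 1.0000, -1.5000).
r_{22} = ‖u_2‖ = 1.8708.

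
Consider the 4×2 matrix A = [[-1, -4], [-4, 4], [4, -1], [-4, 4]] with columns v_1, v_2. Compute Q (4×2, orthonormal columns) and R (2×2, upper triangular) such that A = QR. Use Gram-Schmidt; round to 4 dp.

Q = [[-0.1429, -0.8777], [-0.5714, 0.2618], [0.5714, 0.3041], [-0.5714, 0.2618]], R = [[7.0000, -4.5714], [0.0000, 5.3011]]

v_1 = (-1, -4, 4, -4); ‖v_1‖ = 7.0000, so e_1 = (-0.1429, -0.5714, 0.5714, -0.5714).
e_1·v_2 = (-0.1429)·(-4) + (-0.5714)·4 + 0.5714·(-1) + (-0.5714)·4 = -4.5714.
u_2 = v_2 + 4.5714·e_1 = (-4.6531, 1.3878, 1.6122, 1.3878).
‖u_2‖ = 5.3011, so e_2 = (-0.8777, 0.2618, 0.3041, 0.2618).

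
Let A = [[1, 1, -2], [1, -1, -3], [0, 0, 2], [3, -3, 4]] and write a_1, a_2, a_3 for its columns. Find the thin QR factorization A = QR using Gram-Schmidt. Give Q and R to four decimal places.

Q = [[0.3015, 0.9535, 0.0000], [0.3015, -0.0953, -0.8531], [0.0000, 0.0000, 0.4375], [0.9045, -0.2860, 0.2844]], R = [[3.3166, -2.7136, 2.1106], [0.0000, 1.9069, -2.7650], [0.0000, 0.0000, 4.5717]]

q_1 = a_1/‖a_1‖ = (1, 1, 0, 3)/3.3166 = (0.3015, 0.3015, 0.0000, 0.9045).
r_{12} = q_1·a_2 = -2.7136.
u_2 = a_2 + 2.7136·q_1 = (1.8182, -0.1818, 0.0000, -0.5455).
‖u_2‖ = 1.9069, so q_2 = (0.9535, -0.0953, 0.0000, -0.2860).
r_{13} = q_1·a_3 = 2.1106; r_{23} = q_2·a_3 = -2.7650.
u_3 = a_3 − 2.1106·q_1 + 2.7650·q_2 = (0.0000, -3.9000, 2.0000, 1.3000).
‖u_3‖ = 4.5717, so q_3 = (0.0000, -0.8531, 0.4375, 0.2844).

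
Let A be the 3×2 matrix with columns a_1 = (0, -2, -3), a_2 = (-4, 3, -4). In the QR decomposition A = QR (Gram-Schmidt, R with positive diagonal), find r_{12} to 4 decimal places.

e_1 = a_1/‖a_1‖ = (0, -2, -3)/3.6056 = (0.0000, -0.5547, -0.8321).
r_{12} = e_1·a_2 = 1.6641.

r_{12} = 1.6641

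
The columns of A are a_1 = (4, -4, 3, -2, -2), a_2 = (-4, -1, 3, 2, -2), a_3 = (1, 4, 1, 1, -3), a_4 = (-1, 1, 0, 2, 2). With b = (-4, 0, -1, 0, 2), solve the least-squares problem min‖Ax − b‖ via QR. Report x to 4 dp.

x = (-0.6115, 0.2869, -0.5442, -0.3188)

a_1 = (4, -4, 3, -2, -2); ‖a_1‖ = 7.0000, so e_1 = (0.5714, -0.5714, 0.4286, -0.2857, -0.2857).
e_1·a_2 = 0.5714·(-4) + (-0.5714)·(-1) + 0.4286·3 + (-0.2857)·2 + (-0.2857)·(-2) = -0.4286.
u_2 = a_2 + 0.4286·e_1 = (-3.7551, -1.2449, 3.1837, 1.8776, -2.1224).
‖u_2‖ = 5.8152, so e_2 = (-0.6457, -0.2141, 0.5475, 0.3229, -0.3650).
e_1·a_3 = 0.5714·1 + (-0.5714)·4 + 0.4286·1 + (-0.2857)·1 + (-0.2857)·(-3) = -0.7143; e_2·a_3 = (-0.6457)·1 + (-0.2141)·4 + 0.5475·1 + 0.3229·1 + (-0.3650)·(-3) = 0.4632.
u_3 = a_3 + 0.7143·e_1 − 0.4632·e_2 = (1.7073, 3.6910, 1.0525, 0.6463, -3.0350).
‖u_3‖ = 5.2226, so e_3 = (0.3269, 0.7067, 0.2015, 0.1238, -0.5811).
e_1·a_4 = 0.5714·(-1) + (-0.5714)·1 + 0.4286·0 + (-0.2857)·2 + (-0.2857)·2 = -2.2857; e_2·a_4 = (-0.6457)·(-1) + (-0.2141)·1 + 0.5475·0 + 0.3229·2 + (-0.3650)·2 = 0.3474; e_3·a_4 = 0.3269·(-1) + 0.7067·1 + 0.2015·0 + 0.1238·2 + (-0.5811)·2 = -0.5349.
u_4 = a_4 + 2.2857·e_1 − 0.3474·e_2 + 0.5349·e_3 = (0.7053, 0.1463, 0.8972, 1.3010, 1.1629).
‖u_4‖ = 2.0901, so e_4 = (0.3375, 0.0700, 0.4292, 0.6224, 0.5564).
Qᵀb = (-3.2857, 1.3055, -2.6714, -0.6664).
Back-substitute: x_4 = -0.6664/2.0901 = -0.3188.
x_3 = (-2.6714 + 0.5349·(-0.3188))/5.2226 = -0.5442.
x_2 = (1.3055 − 0.4632·(-0.5442) − 0.3474·(-0.3188))/5.8152 = 0.2869.
x_1 = (-3.2857 + 0.4286·0.2869 + 0.7143·(-0.5442) + 2.2857·(-0.3188))/7.0000 = -0.6115.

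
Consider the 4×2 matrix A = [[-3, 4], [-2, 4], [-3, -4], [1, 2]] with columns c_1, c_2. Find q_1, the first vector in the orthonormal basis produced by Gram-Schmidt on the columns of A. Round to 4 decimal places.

q_1 = c_1/‖c_1‖ = (-3, -2, -3, 1)/4.7958 = (-0.6255, -0.4170, -0.6255, 0.2085).

q_1 = (-0.6255, -0.4170, -0.6255, 0.2085)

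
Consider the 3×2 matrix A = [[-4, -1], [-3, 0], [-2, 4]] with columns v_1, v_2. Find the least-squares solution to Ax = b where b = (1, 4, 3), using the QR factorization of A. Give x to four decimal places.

v_1 = (-4, -3, -2); ‖v_1‖ = 5.3852, so q_1 = (-0.7428, -0.5571, -0.3714).
q_1·v_2 = (-0.7428)·(-1) + (-0.5571)·0 + (-0.3714)·4 = -0.7428.
u_2 = v_2 + 0.7428·q_1 = (-1.5517, -0.4138, 3.7241).
‖u_2‖ = 4.0556, so q_2 = (-0.3826, -0.1020, 0.9183).
Qᵀb = (-4.0853, 1.9641).
Back-substitute: x_2 = 1.9641/4.0556 = 0.4843.
x_1 = (-4.0853 + 0.7428·0.4843)/5.3852 = -0.6918.

x = (-0.6918, 0.4843)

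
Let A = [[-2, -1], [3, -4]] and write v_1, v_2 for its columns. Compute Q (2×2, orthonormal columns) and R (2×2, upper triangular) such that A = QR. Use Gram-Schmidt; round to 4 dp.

Q = [[-0.5547, -0.8321], [0.8321, -0.5547]], R = [[3.6056, -2.7735], [0.0000, 3.0509]]

e_1 = v_1/‖v_1‖ = (-2, 3)/3.6056 = (-0.5547, 0.8321).
r_{12} = e_1·v_2 = -2.7735.
u_2 = v_2 + 2.7735·e_1 = (-2.5385, -1.6923).
‖u_2‖ = 3.0509, so e_2 = (-0.8321, -0.5547).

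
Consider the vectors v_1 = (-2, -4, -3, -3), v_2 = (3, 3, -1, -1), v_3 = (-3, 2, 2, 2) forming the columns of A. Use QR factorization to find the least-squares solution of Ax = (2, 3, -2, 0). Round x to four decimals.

q_1 = v_1/‖v_1‖ = (-2, -4, -3, -3)/6.1644 = (-0.3244, -0.6489, -0.4867, -0.4867).
r_{12} = q_1·v_2 = -1.9467.
u_2 = v_2 + 1.9467·q_1 = (2.3684, 1.7368, -1.9474, -1.9474).
‖u_2‖ = 4.0262, so q_2 = (0.5882, 0.4314, -0.4837, -0.4837).
r_{13} = q_1·v_3 = -2.2711; r_{23} = q_2·v_3 = -2.8367.
u_3 = v_3 + 2.2711·q_1 + 2.8367·q_2 = (-2.0682, 1.7500, -0.4773, -0.4773).
‖u_3‖ = 2.7920, so q_3 = (-0.7407, 0.6268, -0.1709, -0.1709).
Qᵀb = (-1.6222, 3.4380, 0.7407).
Back-substitute: x_3 = 0.7407/2.7920 = 0.2653.
x_2 = (3.4380 + 2.8367·0.2653)/4.0262 = 1.0408.
x_1 = (-1.6222 + 1.9467·1.0408 + 2.2711·0.2653)/6.1644 = 0.1633.

x = (0.1633, 1.0408, 0.2653)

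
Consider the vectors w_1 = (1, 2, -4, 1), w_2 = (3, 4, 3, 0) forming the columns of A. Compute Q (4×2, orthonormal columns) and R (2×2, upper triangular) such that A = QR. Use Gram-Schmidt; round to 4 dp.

w_1 = (1, 2, -4, 1); ‖w_1‖ = 4.6904, so q_1 = (0.2132, 0.4264, -0.8528, 0.2132).
q_1·w_2 = 0.2132·3 + 0.4264·4 + (-0.8528)·3 + 0.2132·0 = -0.2132.
u_2 = w_2 + 0.2132·q_1 = (3.0455, 4.0909, 2.8182, 0.0455).
‖u_2‖ = 5.8271, so q_2 = (0.5226, 0.7021, 0.4836, 0.0078).

Q = [[0.2132, 0.5226], [0.4264, 0.7021], [-0.8528, 0.4836], [0.2132, 0.0078]], R = [[4.6904, -0.2132], [0.0000, 5.8271]]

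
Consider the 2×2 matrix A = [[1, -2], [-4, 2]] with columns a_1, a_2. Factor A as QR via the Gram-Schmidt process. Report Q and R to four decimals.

Q = [[0.2425, -0.9701], [-0.9701, -0.2425]], R = [[4.1231, -2.4254], [0.0000, 1.4552]]

a_1 = (1, -4); ‖a_1‖ = 4.1231, so q_1 = (0.2425, -0.9701).
q_1·a_2 = 0.2425·(-2) + (-0.9701)·2 = -2.4254.
u_2 = a_2 + 2.4254·q_1 = (-1.4118, -0.3529).
‖u_2‖ = 1.4552, so q_2 = (-0.9701, -0.2425).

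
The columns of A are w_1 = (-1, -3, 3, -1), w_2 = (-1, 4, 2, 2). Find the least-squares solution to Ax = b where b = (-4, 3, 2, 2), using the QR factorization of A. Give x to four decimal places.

e_1 = w_1/‖w_1‖ = (-1, -3, 3, -1)/4.4721 = (-0.2236, -0.6708, 0.6708, -0.2236).
r_{12} = e_1·w_2 = -1.5652.
u_2 = w_2 + 1.5652·e_1 = (-1.3500, 2.9500, 3.0500, 1.6500).
‖u_2‖ = 4.7487, so e_2 = (-0.2843, 0.6212, 0.6423, 0.3475).
Qᵀb = (-0.2236, 4.9803).
Back-substitute: x_2 = 4.9803/4.7487 = 1.0488.
x_1 = (-0.2236 + 1.5652·1.0488)/4.4721 = 0.3171.

x = (0.3171, 1.0488)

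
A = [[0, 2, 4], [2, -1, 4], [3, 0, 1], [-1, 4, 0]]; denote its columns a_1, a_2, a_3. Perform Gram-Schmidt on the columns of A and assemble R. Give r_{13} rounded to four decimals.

r_{13} = 2.9399

a_1 = (0, 2, 3, -1); ‖a_1‖ = 3.7417, so e_1 = (0.0000, 0.5345, 0.8018, -0.2673).
r_{13} = e_1·a_3 = 2.9399.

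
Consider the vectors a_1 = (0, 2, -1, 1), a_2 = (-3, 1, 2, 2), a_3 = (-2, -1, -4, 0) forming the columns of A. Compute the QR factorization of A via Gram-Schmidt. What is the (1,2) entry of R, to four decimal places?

r_{12} = 0.8165

q_1 = a_1/‖a_1‖ = (0, 2, -1, 1)/2.4495 = (0.0000, 0.8165, -0.4082, 0.4082).
r_{12} = q_1·a_2 = 0.8165.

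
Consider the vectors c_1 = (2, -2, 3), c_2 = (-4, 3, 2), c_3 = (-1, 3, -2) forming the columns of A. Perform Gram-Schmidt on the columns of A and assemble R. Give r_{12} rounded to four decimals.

r_{12} = -1.9403

c_1 = (2, -2, 3); ‖c_1‖ = 4.1231, so e_1 = (0.4851, -0.4851, 0.7276).
r_{12} = e_1·c_2 = -1.9403.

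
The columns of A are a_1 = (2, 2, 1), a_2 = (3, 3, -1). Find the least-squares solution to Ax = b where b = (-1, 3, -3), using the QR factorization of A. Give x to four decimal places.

x = (-1.6000, 1.4000)

e_1 = a_1/‖a_1‖ = (2, 2, 1)/3.0000 = (0.6667, 0.6667, 0.3333).
r_{12} = e_1·a_2 = 3.6667.
u_2 = a_2 − 3.6667·e_1 = (0.5556, 0.5556, -2.2222).
‖u_2‖ = 2.3570, so e_2 = (0.2357, 0.2357, -0.9428).
Qᵀb = (0.3333, 3.2998).
Back-substitute: x_2 = 3.2998/2.3570 = 1.4000.
x_1 = (0.3333 − 3.6667·1.4000)/3.0000 = -1.6000.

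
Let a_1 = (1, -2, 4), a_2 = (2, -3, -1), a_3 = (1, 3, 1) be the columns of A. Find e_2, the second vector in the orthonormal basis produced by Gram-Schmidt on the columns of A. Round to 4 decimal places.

e_1 = a_1/‖a_1‖ = (1, -2, 4)/4.5826 = (0.2182, -0.4364, 0.8729).
r_{12} = e_1·a_2 = 0.8729.
u_2 = a_2 − 0.8729·e_1 = (1.8095, -2.6190, -1.7619).
‖u_2‖ = 3.6384, so e_2 = (0.4973, -0.7198, -0.4843).

e_2 = (0.4973, -0.7198, -0.4843)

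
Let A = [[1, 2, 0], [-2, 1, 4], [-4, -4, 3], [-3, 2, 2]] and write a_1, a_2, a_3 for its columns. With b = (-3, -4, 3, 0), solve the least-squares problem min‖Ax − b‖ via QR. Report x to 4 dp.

a_1 = (1, -2, -4, -3); ‖a_1‖ = 5.4772, so e_1 = (0.1826, -0.3651, -0.7303, -0.5477).
e_1·a_2 = 0.1826·2 + (-0.3651)·1 + (-0.7303)·(-4) + (-0.5477)·2 = 1.8257.
u_2 = a_2 − 1.8257·e_1 = (1.6667, 1.6667, -2.6667, 3.0000).
‖u_2‖ = 4.6547, so e_2 = (0.3581, 0.3581, -0.5729, 0.6445).
e_1·a_3 = 0.1826·0 + (-0.3651)·4 + (-0.7303)·3 + (-0.5477)·2 = -4.7469; e_2·a_3 = 0.3581·0 + 0.3581·4 + (-0.5729)·3 + 0.6445·2 = 1.0026.
u_3 = a_3 + 4.7469·e_1 − 1.0026·e_2 = (0.5077, 1.9077, 0.1077, -1.2462).
‖u_3‖ = 2.3370, so e_3 = (0.2172, 0.8163, 0.0461, -0.5332).
Qᵀb = (-1.2780, -4.2251, -3.7787).
Back-substitute: x_3 = -3.7787/2.3370 = -1.6169.
x_2 = (-4.2251 − 1.0026·(-1.6169))/4.6547 = -0.5594.
x_1 = (-1.2780 − 1.8257·(-0.5594) + 4.7469·(-1.6169))/5.4772 = -1.4482.

x = (-1.4482, -0.5594, -1.6169)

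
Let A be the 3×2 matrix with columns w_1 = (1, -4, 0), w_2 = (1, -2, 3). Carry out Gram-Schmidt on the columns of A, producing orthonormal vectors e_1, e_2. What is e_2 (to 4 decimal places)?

e_2 = (0.1549, 0.0387, 0.9872)

e_1 = w_1/‖w_1‖ = (1, -4, 0)/4.1231 = (0.2425, -0.9701, 0.0000).
r_{12} = e_1·w_2 = 2.1828.
u_2 = w_2 − 2.1828·e_1 = (0.4706, 0.1176, 3.0000).
‖u_2‖ = 3.0390, so e_2 = (0.1549, 0.0387, 0.9872).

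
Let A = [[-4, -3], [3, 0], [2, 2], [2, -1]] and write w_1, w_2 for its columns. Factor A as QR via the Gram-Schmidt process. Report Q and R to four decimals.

Q = [[-0.6963, -0.4590], [0.5222, -0.4483], [0.3482, 0.4056], [0.3482, -0.6511]], R = [[5.7446, 2.4371], [0.0000, 2.8391]]

w_1 = (-4, 3, 2, 2); ‖w_1‖ = 5.7446, so e_1 = (-0.6963, 0.5222, 0.3482, 0.3482).
e_1·w_2 = (-0.6963)·(-3) + 0.5222·0 + 0.3482·2 + 0.3482·(-1) = 2.4371.
u_2 = w_2 − 2.4371·e_1 = (-1.3030, -1.2727, 1.1515, -1.8485).
‖u_2‖ = 2.8391, so e_2 = (-0.4590, -0.4483, 0.4056, -0.6511).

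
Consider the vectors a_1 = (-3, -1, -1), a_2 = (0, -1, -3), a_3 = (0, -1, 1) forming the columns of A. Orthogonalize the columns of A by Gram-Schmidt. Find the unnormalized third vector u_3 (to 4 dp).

u_3 = (0.2553, -1.1489, 0.3830)

a_1 = (-3, -1, -1); ‖a_1‖ = 3.3166, so q_1 = (-0.9045, -0.3015, -0.3015).
q_1·a_2 = (-0.9045)·0 + (-0.3015)·(-1) + (-0.3015)·(-3) = 1.2060.
u_2 = a_2 − 1.2060·q_1 = (1.0909, -0.6364, -2.6364).
‖u_2‖ = 2.9233, so q_2 = (0.3732, -0.2177, -0.9019).
q_1·a_3 = (-0.9045)·0 + (-0.3015)·(-1) + (-0.3015)·1 = 0.0000; q_2·a_3 = 0.3732·0 + (-0.2177)·(-1) + (-0.9019)·1 = -0.6842.
u_3 = a_3 + 0.0000·q_1 + 0.6842·q_2 = (0.2553, -1.1489, 0.3830).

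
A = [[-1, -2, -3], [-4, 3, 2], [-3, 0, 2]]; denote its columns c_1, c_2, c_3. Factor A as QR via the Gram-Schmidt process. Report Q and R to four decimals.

c_1 = (-1, -4, -3); ‖c_1‖ = 5.0990, so q_1 = (-0.1961, -0.7845, -0.5883).
q_1·c_2 = (-0.1961)·(-2) + (-0.7845)·3 + (-0.5883)·0 = -1.9612.
u_2 = c_2 + 1.9612·q_1 = (-2.3846, 1.4615, -1.1538).
‖u_2‖ = 3.0255, so q_2 = (-0.7882, 0.4831, -0.3814).
q_1·c_3 = (-0.1961)·(-3) + (-0.7845)·2 + (-0.5883)·2 = -2.1573; q_2·c_3 = (-0.7882)·(-3) + 0.4831·2 + (-0.3814)·2 = 2.5679.
u_3 = c_3 + 2.1573·q_1 − 2.5679·q_2 = (-1.3992, -0.9328, 1.7101).
‖u_3‖ = 2.3984, so q_3 = (-0.5834, -0.3889, 0.7130).

Q = [[-0.1961, -0.7882, -0.5834], [-0.7845, 0.4831, -0.3889], [-0.5883, -0.3814, 0.7130]], R = [[5.0990, -1.9612, -2.1573], [0.0000, 3.0255, 2.5679], [0.0000, 0.0000, 2.3984]]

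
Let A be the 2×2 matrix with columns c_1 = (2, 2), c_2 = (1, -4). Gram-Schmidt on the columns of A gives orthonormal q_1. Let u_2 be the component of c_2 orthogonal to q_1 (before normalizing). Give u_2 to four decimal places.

c_1 = (2, 2); ‖c_1‖ = 2.8284, so q_1 = (0.7071, 0.7071).
q_1·c_2 = 0.7071·1 + 0.7071·(-4) = -2.1213.
u_2 = c_2 + 2.1213·q_1 = (2.5000, -2.5000).

u_2 = (2.5000, -2.5000)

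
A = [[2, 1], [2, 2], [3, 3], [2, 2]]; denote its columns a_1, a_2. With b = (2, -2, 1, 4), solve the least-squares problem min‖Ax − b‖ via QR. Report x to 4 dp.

a_1 = (2, 2, 3, 2); ‖a_1‖ = 4.5826, so q_1 = (0.4364, 0.4364, 0.6547, 0.4364).
q_1·a_2 = 0.4364·1 + 0.4364·2 + 0.6547·3 + 0.4364·2 = 4.1461.
u_2 = a_2 − 4.1461·q_1 = (-0.8095, 0.1905, 0.2857, 0.1905).
‖u_2‖ = 0.8997, so q_2 = (-0.8997, 0.2117, 0.3176, 0.2117).
Qᵀb = (2.4004, -1.0585).
Back-substitute: x_2 = -1.0585/0.8997 = -1.1765.
x_1 = (2.4004 − 4.1461·(-1.1765))/4.5826 = 1.5882.

x = (1.5882, -1.1765)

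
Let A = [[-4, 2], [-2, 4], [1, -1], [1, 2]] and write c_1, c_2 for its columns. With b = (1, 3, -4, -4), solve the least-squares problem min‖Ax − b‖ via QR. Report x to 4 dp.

x = (-0.9231, -0.1538)

q_1 = c_1/‖c_1‖ = (-4, -2, 1, 1)/4.6904 = (-0.8528, -0.4264, 0.2132, 0.2132).
r_{12} = q_1·c_2 = -3.1980.
u_2 = c_2 + 3.1980·q_1 = (-0.7273, 2.6364, -0.3182, 2.6818).
‖u_2‖ = 3.8435, so q_2 = (-0.1892, 0.6859, -0.0828, 0.6977).
Qᵀb = (-3.8376, -0.5913).
Back-substitute: x_2 = -0.5913/3.8435 = -0.1538.
x_1 = (-3.8376 + 3.1980·(-0.1538))/4.6904 = -0.9231.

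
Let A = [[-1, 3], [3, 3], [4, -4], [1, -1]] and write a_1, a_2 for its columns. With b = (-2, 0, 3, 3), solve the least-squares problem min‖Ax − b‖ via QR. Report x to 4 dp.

a_1 = (-1, 3, 4, 1); ‖a_1‖ = 5.1962, so e_1 = (-0.1925, 0.5774, 0.7698, 0.1925).
e_1·a_2 = (-0.1925)·3 + 0.5774·3 + 0.7698·(-4) + 0.1925·(-1) = -2.1170.
u_2 = a_2 + 2.1170·e_1 = (2.5926, 4.2222, -2.3704, -0.5926).
‖u_2‖ = 5.5244, so e_2 = (0.4693, 0.7643, -0.4291, -0.1073).
Qᵀb = (3.2717, -2.5476).
Back-substitute: x_2 = -2.5476/5.5244 = -0.4612.
x_1 = (3.2717 + 2.1170·(-0.4612))/5.1962 = 0.4417.

x = (0.4417, -0.4612)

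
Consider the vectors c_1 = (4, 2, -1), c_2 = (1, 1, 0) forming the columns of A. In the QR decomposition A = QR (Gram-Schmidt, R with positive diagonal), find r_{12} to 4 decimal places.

r_{12} = 1.3093

c_1 = (4, 2, -1); ‖c_1‖ = 4.5826, so e_1 = (0.8729, 0.4364, -0.2182).
r_{12} = e_1·c_2 = 1.3093.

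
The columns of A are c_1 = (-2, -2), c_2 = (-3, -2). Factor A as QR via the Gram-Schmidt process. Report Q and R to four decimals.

q_1 = c_1/‖c_1‖ = (-2, -2)/2.8284 = (-0.7071, -0.7071).
r_{12} = q_1·c_2 = 3.5355.
u_2 = c_2 − 3.5355·q_1 = (-0.5000, 0.5000).
‖u_2‖ = 0.7071, so q_2 = (-0.7071, 0.7071).

Q = [[-0.7071, -0.7071], [-0.7071, 0.7071]], R = [[2.8284, 3.5355], [0.0000, 0.7071]]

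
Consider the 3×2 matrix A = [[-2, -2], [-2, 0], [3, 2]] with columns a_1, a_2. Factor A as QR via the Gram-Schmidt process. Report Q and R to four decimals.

a_1 = (-2, -2, 3); ‖a_1‖ = 4.1231, so q_1 = (-0.4851, -0.4851, 0.7276).
q_1·a_2 = (-0.4851)·(-2) + (-0.4851)·0 + 0.7276·2 = 2.4254.
u_2 = a_2 − 2.4254·q_1 = (-0.8235, 1.1765, 0.2353).
‖u_2‖ = 1.4552, so q_2 = (-0.5659, 0.8085, 0.1617).

Q = [[-0.4851, -0.5659], [-0.4851, 0.8085], [0.7276, 0.1617]], R = [[4.1231, 2.4254], [0.0000, 1.4552]]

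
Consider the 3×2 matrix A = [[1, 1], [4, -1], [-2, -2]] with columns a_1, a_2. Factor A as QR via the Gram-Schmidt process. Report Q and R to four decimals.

Q = [[0.2182, 0.3904], [0.8729, -0.4880], [-0.4364, -0.7807]], R = [[4.5826, 0.2182], [0.0000, 2.4398]]

a_1 = (1, 4, -2); ‖a_1‖ = 4.5826, so e_1 = (0.2182, 0.8729, -0.4364).
e_1·a_2 = 0.2182·1 + 0.8729·(-1) + (-0.4364)·(-2) = 0.2182.
u_2 = a_2 − 0.2182·e_1 = (0.9524, -1.1905, -1.9048).
‖u_2‖ = 2.4398, so e_2 = (0.3904, -0.4880, -0.7807).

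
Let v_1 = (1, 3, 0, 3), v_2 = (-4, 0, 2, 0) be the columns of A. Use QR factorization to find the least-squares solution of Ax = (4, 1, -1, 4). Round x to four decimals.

x = (0.8462, -0.7308)

v_1 = (1, 3, 0, 3); ‖v_1‖ = 4.3589, so e_1 = (0.2294, 0.6882, 0.0000, 0.6882).
e_1·v_2 = 0.2294·(-4) + 0.6882·0 + 0.0000·2 + 0.6882·0 = -0.9177.
u_2 = v_2 + 0.9177·e_1 = (-3.7895, 0.6316, 2.0000, 0.6316).
‖u_2‖ = 4.3770, so e_2 = (-0.8658, 0.1443, 0.4569, 0.1443).
Qᵀb = (4.3589, -3.1986).
Back-substitute: x_2 = -3.1986/4.3770 = -0.7308.
x_1 = (4.3589 + 0.9177·(-0.7308))/4.3589 = 0.8462.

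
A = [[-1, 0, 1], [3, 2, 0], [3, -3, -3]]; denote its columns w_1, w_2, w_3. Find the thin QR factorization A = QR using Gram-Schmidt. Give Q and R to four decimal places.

Q = [[-0.2294, -0.0446, 0.9723], [0.6882, 0.6989, 0.1945], [0.6882, -0.7138, 0.1296]], R = [[4.3589, -0.6882, -2.2942], [0.0000, 3.5393, 2.0968], [0.0000, 0.0000, 0.5834]]

w_1 = (-1, 3, 3); ‖w_1‖ = 4.3589, so e_1 = (-0.2294, 0.6882, 0.6882).
e_1·w_2 = (-0.2294)·0 + 0.6882·2 + 0.6882·(-3) = -0.6882.
u_2 = w_2 + 0.6882·e_1 = (-0.1579, 2.4737, -2.5263).
‖u_2‖ = 3.5393, so e_2 = (-0.0446, 0.6989, -0.7138).
e_1·w_3 = (-0.2294)·1 + 0.6882·0 + 0.6882·(-3) = -2.2942; e_2·w_3 = (-0.0446)·1 + 0.6989·0 + (-0.7138)·(-3) = 2.0968.
u_3 = w_3 + 2.2942·e_1 − 2.0968·e_2 = (0.5672, 0.1134, 0.0756).
‖u_3‖ = 0.5834, so e_3 = (0.9723, 0.1945, 0.1296).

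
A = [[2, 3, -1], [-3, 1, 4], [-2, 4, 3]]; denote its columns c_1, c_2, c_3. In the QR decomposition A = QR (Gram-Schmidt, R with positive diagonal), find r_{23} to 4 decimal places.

c_1 = (2, -3, -2); ‖c_1‖ = 4.1231, so e_1 = (0.4851, -0.7276, -0.4851).
e_1·c_2 = 0.4851·3 + (-0.7276)·1 + (-0.4851)·4 = -1.2127.
u_2 = c_2 + 1.2127·e_1 = (3.5882, 0.1176, 3.4118).
‖u_2‖ = 4.9527, so e_2 = (0.7245, 0.0238, 0.6889).
r_{23} = e_2·c_3 = 1.4371.

r_{23} = 1.4371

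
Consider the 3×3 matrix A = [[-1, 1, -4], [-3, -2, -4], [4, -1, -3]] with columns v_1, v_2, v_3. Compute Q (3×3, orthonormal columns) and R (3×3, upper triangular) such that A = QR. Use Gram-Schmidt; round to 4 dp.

v_1 = (-1, -3, 4); ‖v_1‖ = 5.0990, so e_1 = (-0.1961, -0.5883, 0.7845).
e_1·v_2 = (-0.1961)·1 + (-0.5883)·(-2) + 0.7845·(-1) = 0.1961.
u_2 = v_2 − 0.1961·e_1 = (1.0385, -1.8846, -1.1538).
‖u_2‖ = 2.4416, so e_2 = (0.4253, -0.7719, -0.4726).
e_1·v_3 = (-0.1961)·(-4) + (-0.5883)·(-4) + 0.7845·(-3) = 0.7845; e_2·v_3 = 0.4253·(-4) + (-0.7719)·(-4) + (-0.4726)·(-3) = 2.8039.
u_3 = v_3 − 0.7845·e_1 − 2.8039·e_2 = (-5.0387, -1.3742, -2.2903).
‖u_3‖ = 5.7029, so e_3 = (-0.8835, -0.2410, -0.4016).

Q = [[-0.1961, 0.4253, -0.8835], [-0.5883, -0.7719, -0.2410], [0.7845, -0.4726, -0.4016]], R = [[5.0990, 0.1961, 0.7845], [0.0000, 2.4416, 2.8039], [0.0000, 0.0000, 5.7029]]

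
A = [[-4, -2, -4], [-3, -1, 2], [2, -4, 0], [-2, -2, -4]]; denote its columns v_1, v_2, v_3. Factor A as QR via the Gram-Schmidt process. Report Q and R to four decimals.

Q = [[-0.6963, -0.2375, -0.2828], [-0.5222, -0.0750, 0.8130], [0.3482, -0.9124, 0.1767], [-0.3482, -0.3249, -0.4772]], R = [[5.7446, 1.2185, 3.1334], [0.0000, 4.8492, 2.0997], [0.0000, 0.0000, 4.6662]]

e_1 = v_1/‖v_1‖ = (-4, -3, 2, -2)/5.7446 = (-0.6963, -0.5222, 0.3482, -0.3482).
r_{12} = e_1·v_2 = 1.2185.
u_2 = v_2 − 1.2185·e_1 = (-1.1515, -0.3636, -4.4242, -1.5758).
‖u_2‖ = 4.8492, so e_2 = (-0.2375, -0.0750, -0.9124, -0.3249).
r_{13} = e_1·v_3 = 3.1334; r_{23} = e_2·v_3 = 2.0997.
u_3 = v_3 − 3.1334·e_1 − 2.0997·e_2 = (-1.3196, 3.7938, 0.8247, -2.2268).
‖u_3‖ = 4.6662, so e_3 = (-0.2828, 0.8130, 0.1767, -0.4772).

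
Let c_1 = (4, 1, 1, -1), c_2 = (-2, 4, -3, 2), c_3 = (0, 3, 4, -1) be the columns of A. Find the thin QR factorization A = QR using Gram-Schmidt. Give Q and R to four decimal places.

Q = [[0.9177, -0.0196, -0.3535], [0.2294, 0.8345, 0.4847], [0.2294, -0.4713, 0.7873], [-0.2294, 0.2847, -0.1420]], R = [[4.3589, -2.0647, 1.8353], [0.0000, 5.3607, 0.3338], [0.0000, 0.0000, 4.7455]]

c_1 = (4, 1, 1, -1); ‖c_1‖ = 4.3589, so q_1 = (0.9177, 0.2294, 0.2294, -0.2294).
q_1·c_2 = 0.9177·(-2) + 0.2294·4 + 0.2294·(-3) + (-0.2294)·2 = -2.0647.
u_2 = c_2 + 2.0647·q_1 = (-0.1053, 4.4737, -2.5263, 1.5263).
‖u_2‖ = 5.3607, so q_2 = (-0.0196, 0.8345, -0.4713, 0.2847).
q_1·c_3 = 0.9177·0 + 0.2294·3 + 0.2294·4 + (-0.2294)·(-1) = 1.8353; q_2·c_3 = (-0.0196)·0 + 0.8345·3 + (-0.4713)·4 + 0.2847·(-1) = 0.3338.
u_3 = c_3 − 1.8353·q_1 − 0.3338·q_2 = (-1.6777, 2.3004, 3.7363, -0.6740).
‖u_3‖ = 4.7455, so q_3 = (-0.3535, 0.4847, 0.7873, -0.1420).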